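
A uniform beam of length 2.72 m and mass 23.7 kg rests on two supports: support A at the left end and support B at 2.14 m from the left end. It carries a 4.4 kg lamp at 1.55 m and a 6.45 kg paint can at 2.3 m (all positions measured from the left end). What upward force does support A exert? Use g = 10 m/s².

Taking torques about support B:
Beam weight: 23.7 × 10 = 237 N down at 1.36 m → arm 0.78 m, τ = 237 × 0.78 = 184.9 N·m counterclockwise.
Lamp: 4.4 × 10 = 44 N down at 1.55 m → arm 0.59 m, τ = 44 × 0.59 = 25.96 N·m counterclockwise.
Paint can: 6.45 × 10 = 64.5 N down at 2.3 m → arm 0.16 m, τ = 64.5 × 0.16 = 10.32 N·m clockwise.
Net load moment about support B = 200.5 N·m counterclockwise.
Reaction R at support A is upward at 0 m, arm 2.14 m → moment R × 2.14 clockwise.
Setting net torque to zero: R × 2.14 = 200.5 → R = 93.7 N.

R_A ≈ 93.7 N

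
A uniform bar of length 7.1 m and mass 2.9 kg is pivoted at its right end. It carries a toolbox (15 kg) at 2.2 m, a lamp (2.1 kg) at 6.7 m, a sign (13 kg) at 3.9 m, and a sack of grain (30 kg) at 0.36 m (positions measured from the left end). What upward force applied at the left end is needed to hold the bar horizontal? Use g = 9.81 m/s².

F ≈ 454 N

Choose the right end as the axis so the unknown pivot reaction has zero arm there.
Beam weight: 2.9 × 9.81 = 28.45 N down at 3.55 m → arm 3.55 m, τ = 28.45 × 3.55 = 101 N·m counterclockwise.
Toolbox: 15 × 9.81 = 147.2 N down at 2.2 m → arm 4.9 m, τ = 147.2 × 4.9 = 721.3 N·m counterclockwise.
Lamp: 2.1 × 9.81 = 20.6 N down at 6.7 m → arm 0.4 m, τ = 20.6 × 0.4 = 8.24 N·m counterclockwise.
Sign: 13 × 9.81 = 127.5 N down at 3.9 m → arm 3.2 m, τ = 127.5 × 3.2 = 408 N·m counterclockwise.
Sack of grain: 30 × 9.81 = 294.3 N down at 0.36 m → arm 6.74 m, τ = 294.3 × 6.74 = 1984 N·m counterclockwise.
Net moment of the loads = 3223 N·m counterclockwise.
The upward force F acts at the left end, arm 7.1 m, giving F × 7.1 clockwise.
Στ = 0 ⇒ F × 7.1 = 3223 ⇒ F = 3223 / 7.1 = 454 N.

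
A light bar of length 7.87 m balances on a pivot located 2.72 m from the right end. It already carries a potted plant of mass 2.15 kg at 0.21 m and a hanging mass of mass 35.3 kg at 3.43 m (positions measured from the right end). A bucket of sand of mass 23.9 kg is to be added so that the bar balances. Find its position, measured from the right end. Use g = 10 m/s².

x ≈ 1.9 m from the right end

Taking torques about the pivot (at 2.72 m from the right end):
Potted plant: 2.15 × 10 = 21.5 N down at 0.21 m → arm 2.51 m, τ = 21.5 × 2.51 = 53.96 N·m clockwise.
Hanging mass: 35.3 × 10 = 353 N down at 3.43 m → arm 0.71 m, τ = 353 × 0.71 = 250.6 N·m counterclockwise.
Net moment of existing loads = 196.6 N·m counterclockwise.
The bucket of sand weighs 23.9 × 10 = 239 N and must supply an equal clockwise moment, so its lever arm about the pivot is 196.6 / 239 = 0.823 m.
That puts it at 2.72 − 0.823 = 1.9 m from the right end.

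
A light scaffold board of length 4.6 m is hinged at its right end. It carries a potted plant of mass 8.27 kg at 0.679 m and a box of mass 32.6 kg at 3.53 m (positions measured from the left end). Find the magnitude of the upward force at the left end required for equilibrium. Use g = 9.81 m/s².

F ≈ 144 N

Taking torques about the right end:
Potted plant: 8.27 × 9.81 = 81.13 N down at 0.679 m → arm 3.921 m, τ = 81.13 × 3.921 = 318.1 N·m counterclockwise.
Box: 32.6 × 9.81 = 319.8 N down at 3.53 m → arm 1.07 m, τ = 319.8 × 1.07 = 342.2 N·m counterclockwise.
Net moment of the loads = 660.3 N·m counterclockwise.
The upward force F acts at the left end, arm 4.6 m, giving F × 4.6 clockwise.
Balancing moments: F × 4.6 = 660.3, giving F = 660.3 / 4.6 = 144 N.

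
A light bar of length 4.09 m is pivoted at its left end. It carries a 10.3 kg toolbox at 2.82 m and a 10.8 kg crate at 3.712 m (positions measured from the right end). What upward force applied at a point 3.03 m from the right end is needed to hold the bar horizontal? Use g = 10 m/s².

About the left end:
Toolbox: 10.3 × 10 = 103 N down at 2.82 m → arm 1.27 m, τ = 103 × 1.27 = 130.8 N·m clockwise.
Crate: 10.8 × 10 = 108 N down at 3.712 m → arm 0.378 m, τ = 108 × 0.378 = 40.82 N·m clockwise.
Net moment of the loads = 171.6 N·m clockwise.
The upward force F acts at a point 3.03 m from the right end, arm 1.06 m, giving F × 1.06 counterclockwise.
For rotational equilibrium, F × 1.06 = 171.6, so F = 171.6 / 1.06 = 162 N.

F ≈ 162 N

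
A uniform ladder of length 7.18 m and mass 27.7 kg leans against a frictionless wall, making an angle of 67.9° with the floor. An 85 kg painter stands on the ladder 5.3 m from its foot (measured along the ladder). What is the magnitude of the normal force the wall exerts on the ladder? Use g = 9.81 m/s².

N_wall ≈ 305 N

Choose the foot of the ladder as the axis so the floor normal and friction both act there and drop out.
Ladder weight 27.7×9.81 = 271.7 N acts at 3.59 m along the ladder; its horizontal arm is 3.59·cos67.9° = 1.351 m → τ = 367.1 N·m clockwise.
Painter: 85×9.81 = 833.9 N at 5.3 m → arm 1.994 m → τ = 1663 N·m clockwise.
Wall normal N acts horizontally at the top; its moment arm is the height L sinθ = 7.18·sin67.9° = 6.652 m, counterclockwise.
Balancing moments: N × 6.652 = 2030, giving N = 305 N.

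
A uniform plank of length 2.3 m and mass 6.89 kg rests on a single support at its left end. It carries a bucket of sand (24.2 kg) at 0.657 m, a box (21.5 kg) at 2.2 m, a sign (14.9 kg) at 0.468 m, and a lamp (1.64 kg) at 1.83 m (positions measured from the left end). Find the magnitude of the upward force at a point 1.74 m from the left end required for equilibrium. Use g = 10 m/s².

Taking torques about the left end:
Beam weight: 6.89 × 10 = 68.9 N down at 1.15 m → arm 1.15 m, τ = 68.9 × 1.15 = 79.23 N·m clockwise.
Bucket of sand: 24.2 × 10 = 242 N down at 0.657 m → arm 0.657 m, τ = 242 × 0.657 = 159 N·m clockwise.
Box: 21.5 × 10 = 215 N down at 2.2 m → arm 2.2 m, τ = 215 × 2.2 = 473 N·m clockwise.
Sign: 14.9 × 10 = 149 N down at 0.468 m → arm 0.468 m, τ = 149 × 0.468 = 69.73 N·m clockwise.
Lamp: 1.64 × 10 = 16.4 N down at 1.83 m → arm 1.83 m, τ = 16.4 × 1.83 = 30.01 N·m clockwise.
Net moment of the loads = 811 N·m clockwise.
The upward force F acts at a point 1.74 m from the left end, arm 1.74 m, giving F × 1.74 counterclockwise.
Στ = 0 ⇒ F × 1.74 = 811 ⇒ F = 811 / 1.74 = 466 N.

F ≈ 466 N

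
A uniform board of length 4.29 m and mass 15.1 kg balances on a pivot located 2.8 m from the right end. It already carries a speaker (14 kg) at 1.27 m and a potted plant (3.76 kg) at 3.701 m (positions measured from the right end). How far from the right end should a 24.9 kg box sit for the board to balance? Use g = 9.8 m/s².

x ≈ 3.92 m from the right end

About the pivot (at 2.8 m from the right end):
Beam weight: 15.1 × 9.8 = 148 N down at 2.145 m → arm 0.655 m, τ = 148 × 0.655 = 96.94 N·m clockwise.
Speaker: 14 × 9.8 = 137.2 N down at 1.27 m → arm 1.53 m, τ = 137.2 × 1.53 = 209.9 N·m clockwise.
Potted plant: 3.76 × 9.8 = 36.85 N down at 3.701 m → arm 0.901 m, τ = 36.85 × 0.901 = 33.2 N·m counterclockwise.
Net moment of existing loads = 273.6 N·m clockwise.
The box weighs 24.9 × 9.8 = 244 N and must supply an equal counterclockwise moment, so its lever arm about the pivot is 273.6 / 244 = 1.12 m.
That puts it at 2.8 + 1.12 = 3.92 m from the right end.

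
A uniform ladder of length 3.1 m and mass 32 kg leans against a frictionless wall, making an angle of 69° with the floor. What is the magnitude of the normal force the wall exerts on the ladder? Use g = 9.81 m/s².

Taking torques about the foot of the ladder:
Ladder weight 32×9.81 = 313.9 N acts at 1.55 m along the ladder; its horizontal arm is 1.55·cos69° = 0.5555 m → τ = 174.4 N·m clockwise.
Wall normal N acts horizontally at the top; its moment arm is the height L sinθ = 3.1·sin69° = 2.894 m, counterclockwise.
Setting net torque to zero: N × 2.894 = 174.4 → N = 60.3 N.

N_wall ≈ 60.3 N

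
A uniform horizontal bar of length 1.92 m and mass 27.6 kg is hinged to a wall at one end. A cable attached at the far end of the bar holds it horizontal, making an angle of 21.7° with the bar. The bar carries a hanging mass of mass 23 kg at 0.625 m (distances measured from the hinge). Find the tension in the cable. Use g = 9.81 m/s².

Sum moments about the hinge (the unknown hinge reaction has zero arm there).
Beam weight: 27.6 × 9.81 = 270.8 N down at 0.96 m → arm 0.96 m, τ = 270.8 × 0.96 = 260 N·m clockwise.
Hanging mass: 23 × 9.81 = 225.6 N down at 0.625 m → arm 0.625 m, τ = 225.6 × 0.625 = 141 N·m clockwise.
Total clockwise load moment = 401 N·m.
The cable tension T acts at 1.92 m; only its component perpendicular to the bar, T sinθ, produces torque. sin 21.7° = 0.3697.
Στ = 0 ⇒ T × 1.92 × 0.3697 = 401 ⇒ T = 401 / 0.7098 = 565 N.

T ≈ 565 N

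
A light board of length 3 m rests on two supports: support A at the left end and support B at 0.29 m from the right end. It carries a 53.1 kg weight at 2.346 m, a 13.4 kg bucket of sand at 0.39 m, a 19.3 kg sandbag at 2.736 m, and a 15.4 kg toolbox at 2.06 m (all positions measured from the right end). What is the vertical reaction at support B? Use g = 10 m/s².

R_B ≈ 329 N

Choose support A as the axis so its reaction then has zero moment arm.
Weight: 53.1 × 10 = 531 N down at 2.346 m → arm 0.654 m, τ = 531 × 0.654 = 347.3 N·m clockwise.
Bucket of sand: 13.4 × 10 = 134 N down at 0.39 m → arm 2.61 m, τ = 134 × 2.61 = 349.7 N·m clockwise.
Sandbag: 19.3 × 10 = 193 N down at 2.736 m → arm 0.264 m, τ = 193 × 0.264 = 50.95 N·m clockwise.
Toolbox: 15.4 × 10 = 154 N down at 2.06 m → arm 0.94 m, τ = 154 × 0.94 = 144.8 N·m clockwise.
Net load moment about support A = 892.8 N·m clockwise.
Reaction R at support B is upward at 0.29 m, arm 2.71 m → moment R × 2.71 counterclockwise.
Balancing moments: R × 2.71 = 892.8, giving R = 329 N.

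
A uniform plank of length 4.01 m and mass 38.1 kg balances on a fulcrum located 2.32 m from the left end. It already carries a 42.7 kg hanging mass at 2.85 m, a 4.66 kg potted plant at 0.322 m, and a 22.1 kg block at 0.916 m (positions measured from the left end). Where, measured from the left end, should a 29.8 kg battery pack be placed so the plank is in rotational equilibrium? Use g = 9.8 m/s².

x ≈ 3.32 m from the left end

Sum moments about the fulcrum (at 2.32 m from the left end) (the support reaction has zero arm there).
Beam weight: 38.1 × 9.8 = 373.4 N down at 2.005 m → arm 0.315 m, τ = 373.4 × 0.315 = 117.6 N·m counterclockwise.
Hanging mass: 42.7 × 9.8 = 418.5 N down at 2.85 m → arm 0.53 m, τ = 418.5 × 0.53 = 221.8 N·m clockwise.
Potted plant: 4.66 × 9.8 = 45.67 N down at 0.322 m → arm 1.998 m, τ = 45.67 × 1.998 = 91.25 N·m counterclockwise.
Block: 22.1 × 9.8 = 216.6 N down at 0.916 m → arm 1.404 m, τ = 216.6 × 1.404 = 304.1 N·m counterclockwise.
Net moment of existing loads = 291.1 N·m counterclockwise.
The battery pack weighs 29.8 × 9.8 = 292 N and must supply an equal clockwise moment, so its lever arm about the fulcrum is 291.1 / 292 = 0.997 m.
That puts it at 2.32 + 0.997 = 3.32 m from the left end.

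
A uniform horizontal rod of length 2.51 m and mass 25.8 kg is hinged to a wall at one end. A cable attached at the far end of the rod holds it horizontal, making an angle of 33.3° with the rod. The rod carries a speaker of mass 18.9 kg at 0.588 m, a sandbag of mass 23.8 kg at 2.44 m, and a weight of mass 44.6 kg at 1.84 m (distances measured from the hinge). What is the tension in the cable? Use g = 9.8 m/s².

Choose the hinge as the axis so the unknown hinge reaction has zero arm there.
Beam weight: 25.8 × 9.8 = 252.8 N down at 1.255 m → arm 1.255 m, τ = 252.8 × 1.255 = 317.3 N·m clockwise.
Speaker: 18.9 × 9.8 = 185.2 N down at 0.588 m → arm 0.588 m, τ = 185.2 × 0.588 = 108.9 N·m clockwise.
Sandbag: 23.8 × 9.8 = 233.2 N down at 2.44 m → arm 2.44 m, τ = 233.2 × 2.44 = 569 N·m clockwise.
Weight: 44.6 × 9.8 = 437.1 N down at 1.84 m → arm 1.84 m, τ = 437.1 × 1.84 = 804.3 N·m clockwise.
Total clockwise load moment = 1800 N·m.
The cable tension T acts at 2.51 m; only its component perpendicular to the rod, T sinθ, produces torque. sin 33.3° = 0.549.
For rotational equilibrium, T × 2.51 × 0.549 = 1800, so T = 1800 / 1.378 = 1310 N.

T ≈ 1310 N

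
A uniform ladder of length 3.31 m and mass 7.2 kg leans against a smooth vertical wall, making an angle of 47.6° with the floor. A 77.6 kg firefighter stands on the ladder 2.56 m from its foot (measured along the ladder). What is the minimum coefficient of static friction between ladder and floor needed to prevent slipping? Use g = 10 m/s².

Sum moments about the foot of the ladder (the floor normal and friction both act there and drop out).
Ladder weight 7.2×10 = 72 N acts at 1.655 m along the ladder; its horizontal arm is 1.655·cos47.6° = 1.116 m → τ = 80.35 N·m clockwise.
Firefighter: 77.6×10 = 776 N at 2.56 m → arm 1.726 m → τ = 1339 N·m clockwise.
Wall normal N acts horizontally at the top; its moment arm is the height L sinθ = 3.31·sin47.6° = 2.444 m, counterclockwise.
Balancing moments: N × 2.444 = 1419, giving N = 580.6 N.
ΣFx = 0 ⇒ f = N_wall = 580.6 N. ΣFy = 0 ⇒ N_floor = 848 N.
μ_min = f / N_floor = 580.6 / 848 = 0.685.

μ_min ≈ 0.685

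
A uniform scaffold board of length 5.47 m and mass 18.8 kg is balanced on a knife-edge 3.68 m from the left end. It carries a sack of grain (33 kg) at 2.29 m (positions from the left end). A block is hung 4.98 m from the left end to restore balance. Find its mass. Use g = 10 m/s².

Taking torques about the knife-edge (at 3.68 m from the left end):
Beam weight: 18.8 × 10 = 188 N down at 2.735 m → arm 0.945 m, τ = 188 × 0.945 = 177.7 N·m counterclockwise.
Sack of grain: 33 × 10 = 330 N down at 2.29 m → arm 1.39 m, τ = 330 × 1.39 = 458.7 N·m counterclockwise.
Net moment of known loads = 636.4 N·m counterclockwise.
An unknown mass m at 4.98 m has arm 1.3 m; its moment is m·g·1.3 clockwise.
For rotational equilibrium, m × 10 × 1.3 = 636.4, so m = 636.4 / (10 × 1.3) = 49 kg.

m ≈ 49 kg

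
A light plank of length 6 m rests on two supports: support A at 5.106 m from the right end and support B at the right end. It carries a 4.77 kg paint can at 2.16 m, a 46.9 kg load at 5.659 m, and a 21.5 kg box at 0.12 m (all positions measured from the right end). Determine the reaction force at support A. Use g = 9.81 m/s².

Choose support B as the axis so its reaction then has zero moment arm.
Paint can: 4.77 × 9.81 = 46.79 N down at 2.16 m → arm 2.16 m, τ = 46.79 × 2.16 = 101.1 N·m counterclockwise.
Load: 46.9 × 9.81 = 460.1 N down at 5.659 m → arm 5.659 m, τ = 460.1 × 5.659 = 2604 N·m counterclockwise.
Box: 21.5 × 9.81 = 210.9 N down at 0.12 m → arm 0.12 m, τ = 210.9 × 0.12 = 25.31 N·m counterclockwise.
Net load moment about support B = 2730 N·m counterclockwise.
Reaction R at support A is upward at 5.106 m, arm 5.106 m → moment R × 5.106 clockwise.
Balancing moments: R × 5.106 = 2730, giving R = 535 N.

R_A ≈ 535 N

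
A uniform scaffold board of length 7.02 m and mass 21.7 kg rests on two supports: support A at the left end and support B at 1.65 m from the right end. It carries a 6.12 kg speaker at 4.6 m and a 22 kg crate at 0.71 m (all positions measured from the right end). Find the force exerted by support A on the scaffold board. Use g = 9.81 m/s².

Choose support B as the axis so its reaction then has zero moment arm.
Beam weight: 21.7 × 9.81 = 212.9 N down at 3.51 m → arm 1.86 m, τ = 212.9 × 1.86 = 396 N·m counterclockwise.
Speaker: 6.12 × 9.81 = 60.04 N down at 4.6 m → arm 2.95 m, τ = 60.04 × 2.95 = 177.1 N·m counterclockwise.
Crate: 22 × 9.81 = 215.8 N down at 0.71 m → arm 0.94 m, τ = 215.8 × 0.94 = 202.9 N·m clockwise.
Net load moment about support B = 370.2 N·m counterclockwise.
Reaction R at support A is upward at 7.02 m, arm 5.37 m → moment R × 5.37 clockwise.
Setting net torque to zero: R × 5.37 = 370.2 → R = 68.9 N.

R_A ≈ 68.9 N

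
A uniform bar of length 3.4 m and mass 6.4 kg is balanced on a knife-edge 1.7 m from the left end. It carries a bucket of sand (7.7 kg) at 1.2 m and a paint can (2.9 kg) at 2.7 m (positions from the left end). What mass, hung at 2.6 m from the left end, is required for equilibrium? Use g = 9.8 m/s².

m ≈ 1.06 kg

Taking torques about the knife-edge (at 1.7 m from the left end):
Beam weight: acts at the knife-edge, moment arm 0 → no torque.
Bucket of sand: 7.7 × 9.8 = 75.46 N down at 1.2 m → arm 0.5 m, τ = 75.46 × 0.5 = 37.73 N·m counterclockwise.
Paint can: 2.9 × 9.8 = 28.42 N down at 2.7 m → arm 1 m, τ = 28.42 × 1 = 28.42 N·m clockwise.
Net moment of known loads = 9.31 N·m counterclockwise.
An unknown mass m at 2.6 m has arm 0.9 m; its moment is m·g·0.9 clockwise.
Στ = 0 ⇒ m × 9.8 × 0.9 = 9.31 ⇒ m = 9.31 / (9.8 × 0.9) = 1.06 kg.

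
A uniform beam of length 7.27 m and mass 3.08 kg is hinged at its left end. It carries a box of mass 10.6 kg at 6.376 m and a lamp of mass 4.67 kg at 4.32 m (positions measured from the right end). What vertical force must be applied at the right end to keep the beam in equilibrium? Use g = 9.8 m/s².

Choose the left end as the axis so the unknown pivot reaction has zero arm there.
Beam weight: 3.08 × 9.8 = 30.18 N down at 3.635 m → arm 3.635 m, τ = 30.18 × 3.635 = 109.7 N·m clockwise.
Box: 10.6 × 9.8 = 103.9 N down at 6.376 m → arm 0.894 m, τ = 103.9 × 0.894 = 92.89 N·m clockwise.
Lamp: 4.67 × 9.8 = 45.77 N down at 4.32 m → arm 2.95 m, τ = 45.77 × 2.95 = 135 N·m clockwise.
Net moment of the loads = 337.6 N·m clockwise.
The upward force F acts at the right end, arm 7.27 m, giving F × 7.27 counterclockwise.
For rotational equilibrium, F × 7.27 = 337.6, so F = 337.6 / 7.27 = 46.4 N.

F ≈ 46.4 N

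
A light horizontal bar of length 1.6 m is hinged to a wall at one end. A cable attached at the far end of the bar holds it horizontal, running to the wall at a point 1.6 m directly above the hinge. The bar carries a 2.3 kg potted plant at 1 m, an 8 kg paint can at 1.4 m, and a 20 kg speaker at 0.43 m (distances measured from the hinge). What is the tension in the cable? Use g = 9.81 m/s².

Sum moments about the hinge (the unknown hinge reaction has zero arm there).
Potted plant: 2.3 × 9.81 = 22.56 N down at 1 m → arm 1 m, τ = 22.56 × 1 = 22.56 N·m clockwise.
Paint can: 8 × 9.81 = 78.48 N down at 1.4 m → arm 1.4 m, τ = 78.48 × 1.4 = 109.9 N·m clockwise.
Speaker: 20 × 9.81 = 196.2 N down at 0.43 m → arm 0.43 m, τ = 196.2 × 0.43 = 84.37 N·m clockwise.
Total clockwise load moment = 216.8 N·m.
The cable tension T acts at 1.6 m; only its component perpendicular to the bar, T sinθ, produces torque. sinθ = h/√(h²+d²) = 1.6/√(1.6²+1.6²) = 0.7071.
Balancing moments: T × 1.6 × 0.7071 = 216.8, giving T = 216.8 / 1.131 = 192 N.

T ≈ 192 N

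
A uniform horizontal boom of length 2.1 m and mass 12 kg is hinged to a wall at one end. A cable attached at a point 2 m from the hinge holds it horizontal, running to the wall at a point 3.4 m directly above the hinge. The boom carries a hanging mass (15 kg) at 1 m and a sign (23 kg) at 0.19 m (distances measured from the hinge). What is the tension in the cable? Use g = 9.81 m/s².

T ≈ 182 N

Take moments about the hinge.
Beam weight: 12 × 9.81 = 117.7 N down at 1.05 m → arm 1.05 m, τ = 117.7 × 1.05 = 123.6 N·m clockwise.
Hanging mass: 15 × 9.81 = 147.2 N down at 1 m → arm 1 m, τ = 147.2 × 1 = 147.2 N·m clockwise.
Sign: 23 × 9.81 = 225.6 N down at 0.19 m → arm 0.19 m, τ = 225.6 × 0.19 = 42.86 N·m clockwise.
Total clockwise load moment = 313.7 N·m.
The cable tension T acts at 2 m; only its component perpendicular to the boom, T sinθ, produces torque. sinθ = h/√(h²+d²) = 3.4/√(3.4²+2²) = 0.8619.
Στ = 0 ⇒ T × 2 × 0.8619 = 313.7 ⇒ T = 313.7 / 1.724 = 182 N.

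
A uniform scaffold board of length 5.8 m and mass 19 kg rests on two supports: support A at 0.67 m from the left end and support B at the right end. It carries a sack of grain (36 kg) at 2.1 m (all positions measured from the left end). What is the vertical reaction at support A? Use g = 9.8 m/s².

R_A ≈ 360 N

Take moments about support B.
Beam weight: 19 × 9.8 = 186.2 N down at 2.9 m → arm 2.9 m, τ = 186.2 × 2.9 = 540 N·m counterclockwise.
Sack of grain: 36 × 9.8 = 352.8 N down at 2.1 m → arm 3.7 m, τ = 352.8 × 3.7 = 1305 N·m counterclockwise.
Net load moment about support B = 1845 N·m counterclockwise.
Reaction R at support A is upward at 0.67 m, arm 5.13 m → moment R × 5.13 clockwise.
Balancing moments: R × 5.13 = 1845, giving R = 360 N.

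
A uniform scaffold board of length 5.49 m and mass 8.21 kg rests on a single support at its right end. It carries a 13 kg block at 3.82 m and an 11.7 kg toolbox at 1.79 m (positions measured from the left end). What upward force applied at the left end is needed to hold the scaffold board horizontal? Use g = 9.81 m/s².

Choose the right end as the axis so the unknown pivot reaction has zero arm there.
Beam weight: 8.21 × 9.81 = 80.54 N down at 2.745 m → arm 2.745 m, τ = 80.54 × 2.745 = 221.1 N·m counterclockwise.
Block: 13 × 9.81 = 127.5 N down at 3.82 m → arm 1.67 m, τ = 127.5 × 1.67 = 212.9 N·m counterclockwise.
Toolbox: 11.7 × 9.81 = 114.8 N down at 1.79 m → arm 3.7 m, τ = 114.8 × 3.7 = 424.8 N·m counterclockwise.
Net moment of the loads = 858.8 N·m counterclockwise.
The upward force F acts at the left end, arm 5.49 m, giving F × 5.49 clockwise.
Balancing moments: F × 5.49 = 858.8, giving F = 858.8 / 5.49 = 156 N.

F ≈ 156 N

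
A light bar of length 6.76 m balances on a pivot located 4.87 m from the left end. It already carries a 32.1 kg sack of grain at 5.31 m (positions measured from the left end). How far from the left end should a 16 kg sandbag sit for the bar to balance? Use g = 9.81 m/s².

Choose the pivot (at 4.87 m from the left end) as the axis so the support reaction has zero arm there.
Sack of grain: 32.1 × 9.81 = 314.9 N down at 5.31 m → arm 0.44 m, τ = 314.9 × 0.44 = 138.6 N·m clockwise.
Net moment of existing loads = 138.6 N·m clockwise.
The sandbag weighs 16 × 9.81 = 157 N and must supply an equal counterclockwise moment, so its lever arm about the pivot is 138.6 / 157 = 0.883 m.
That puts it at 4.87 − 0.883 = 3.99 m from the left end.

x ≈ 3.99 m from the left end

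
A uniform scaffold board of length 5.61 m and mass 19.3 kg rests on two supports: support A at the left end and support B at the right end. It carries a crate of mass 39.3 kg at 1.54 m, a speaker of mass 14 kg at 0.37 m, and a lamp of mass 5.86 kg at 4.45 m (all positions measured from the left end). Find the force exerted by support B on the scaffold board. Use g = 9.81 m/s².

Taking torques about support A:
Beam weight: 19.3 × 9.81 = 189.3 N down at 2.805 m → arm 2.805 m, τ = 189.3 × 2.805 = 531 N·m clockwise.
Crate: 39.3 × 9.81 = 385.5 N down at 1.54 m → arm 1.54 m, τ = 385.5 × 1.54 = 593.7 N·m clockwise.
Speaker: 14 × 9.81 = 137.3 N down at 0.37 m → arm 0.37 m, τ = 137.3 × 0.37 = 50.8 N·m clockwise.
Lamp: 5.86 × 9.81 = 57.49 N down at 4.45 m → arm 4.45 m, τ = 57.49 × 4.45 = 255.8 N·m clockwise.
Net load moment about support A = 1431 N·m clockwise.
Reaction R at support B is upward at 5.61 m, arm 5.61 m → moment R × 5.61 counterclockwise.
Balancing moments: R × 5.61 = 1431, giving R = 255 N.

R_B ≈ 255 N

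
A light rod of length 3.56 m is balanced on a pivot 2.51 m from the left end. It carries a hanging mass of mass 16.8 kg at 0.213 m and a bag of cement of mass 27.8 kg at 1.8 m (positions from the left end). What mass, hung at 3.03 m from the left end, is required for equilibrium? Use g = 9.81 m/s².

m ≈ 112 kg

About the pivot (at 2.51 m from the left end):
Hanging mass: 16.8 × 9.81 = 164.8 N down at 0.213 m → arm 2.297 m, τ = 164.8 × 2.297 = 378.5 N·m counterclockwise.
Bag of cement: 27.8 × 9.81 = 272.7 N down at 1.8 m → arm 0.71 m, τ = 272.7 × 0.71 = 193.6 N·m counterclockwise.
Net moment of known loads = 572.1 N·m counterclockwise.
An unknown mass m at 3.03 m has arm 0.52 m; its moment is m·g·0.52 clockwise.
Balancing moments: m × 9.81 × 0.52 = 572.1, giving m = 572.1 / (9.81 × 0.52) = 112 kg.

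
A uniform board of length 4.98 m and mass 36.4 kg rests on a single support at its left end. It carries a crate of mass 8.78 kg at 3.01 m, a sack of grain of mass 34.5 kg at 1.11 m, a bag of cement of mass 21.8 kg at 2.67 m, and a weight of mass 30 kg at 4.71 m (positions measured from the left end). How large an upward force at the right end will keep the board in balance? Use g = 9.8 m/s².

F ≈ 698 N

Take moments about the left end.
Beam weight: 36.4 × 9.8 = 356.7 N down at 2.49 m → arm 2.49 m, τ = 356.7 × 2.49 = 888.2 N·m clockwise.
Crate: 8.78 × 9.8 = 86.04 N down at 3.01 m → arm 3.01 m, τ = 86.04 × 3.01 = 259 N·m clockwise.
Sack of grain: 34.5 × 9.8 = 338.1 N down at 1.11 m → arm 1.11 m, τ = 338.1 × 1.11 = 375.3 N·m clockwise.
Bag of cement: 21.8 × 9.8 = 213.6 N down at 2.67 m → arm 2.67 m, τ = 213.6 × 2.67 = 570.3 N·m clockwise.
Weight: 30 × 9.8 = 294 N down at 4.71 m → arm 4.71 m, τ = 294 × 4.71 = 1385 N·m clockwise.
Net moment of the loads = 3478 N·m clockwise.
The upward force F acts at the right end, arm 4.98 m, giving F × 4.98 counterclockwise.
Στ = 0 ⇒ F × 4.98 = 3478 ⇒ F = 3478 / 4.98 = 698 N.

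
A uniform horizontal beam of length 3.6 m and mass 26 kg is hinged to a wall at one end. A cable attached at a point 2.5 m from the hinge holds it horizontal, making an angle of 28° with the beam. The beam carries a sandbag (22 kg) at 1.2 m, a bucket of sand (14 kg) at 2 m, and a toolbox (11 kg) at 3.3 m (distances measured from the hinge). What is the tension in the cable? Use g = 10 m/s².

Taking torques about the hinge:
Beam weight: 26 × 10 = 260 N down at 1.8 m → arm 1.8 m, τ = 260 × 1.8 = 468 N·m clockwise.
Sandbag: 22 × 10 = 220 N down at 1.2 m → arm 1.2 m, τ = 220 × 1.2 = 264 N·m clockwise.
Bucket of sand: 14 × 10 = 140 N down at 2 m → arm 2 m, τ = 140 × 2 = 280 N·m clockwise.
Toolbox: 11 × 10 = 110 N down at 3.3 m → arm 3.3 m, τ = 110 × 3.3 = 363 N·m clockwise.
Total clockwise load moment = 1375 N·m.
The cable tension T acts at 2.5 m; only its component perpendicular to the beam, T sinθ, produces torque. sin 28° = 0.4695.
For rotational equilibrium, T × 2.5 × 0.4695 = 1375, so T = 1375 / 1.174 = 1170 N.

T ≈ 1170 N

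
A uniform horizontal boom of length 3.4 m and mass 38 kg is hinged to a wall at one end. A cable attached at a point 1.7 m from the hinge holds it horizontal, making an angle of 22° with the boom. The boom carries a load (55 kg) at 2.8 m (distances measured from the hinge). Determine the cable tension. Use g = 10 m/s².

T ≈ 3430 N

Taking torques about the hinge:
Beam weight: 38 × 10 = 380 N down at 1.7 m → arm 1.7 m, τ = 380 × 1.7 = 646 N·m clockwise.
Load: 55 × 10 = 550 N down at 2.8 m → arm 2.8 m, τ = 550 × 2.8 = 1540 N·m clockwise.
Total clockwise load moment = 2186 N·m.
The cable tension T acts at 1.7 m; only its component perpendicular to the boom, T sinθ, produces torque. sin 22° = 0.3746.
For rotational equilibrium, T × 1.7 × 0.3746 = 2186, so T = 2186 / 0.6368 = 3430 N.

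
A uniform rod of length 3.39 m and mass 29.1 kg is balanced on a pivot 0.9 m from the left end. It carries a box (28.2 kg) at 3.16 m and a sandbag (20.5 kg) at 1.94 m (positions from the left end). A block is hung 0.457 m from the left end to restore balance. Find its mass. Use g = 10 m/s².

Sum moments about the pivot (at 0.9 m from the left end) (the support reaction has zero arm there).
Beam weight: 29.1 × 10 = 291 N down at 1.695 m → arm 0.795 m, τ = 291 × 0.795 = 231.3 N·m clockwise.
Box: 28.2 × 10 = 282 N down at 3.16 m → arm 2.26 m, τ = 282 × 2.26 = 637.3 N·m clockwise.
Sandbag: 20.5 × 10 = 205 N down at 1.94 m → arm 1.04 m, τ = 205 × 1.04 = 213.2 N·m clockwise.
Net moment of known loads = 1082 N·m clockwise.
An unknown mass m at 0.457 m has arm 0.443 m; its moment is m·g·0.443 counterclockwise.
Setting net torque to zero: m × 10 × 0.443 = 1082 → m = 1082 / (10 × 0.443) = 244 kg.

m ≈ 244 kg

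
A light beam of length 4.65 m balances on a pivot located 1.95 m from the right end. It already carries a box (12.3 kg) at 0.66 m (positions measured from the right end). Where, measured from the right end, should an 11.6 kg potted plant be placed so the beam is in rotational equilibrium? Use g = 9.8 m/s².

x ≈ 3.32 m from the right end

Sum moments about the pivot (at 1.95 m from the right end) (the support reaction has zero arm there).
Box: 12.3 × 9.8 = 120.5 N down at 0.66 m → arm 1.29 m, τ = 120.5 × 1.29 = 155.4 N·m clockwise.
Net moment of existing loads = 155.4 N·m clockwise.
The potted plant weighs 11.6 × 9.8 = 113.7 N and must supply an equal counterclockwise moment, so its lever arm about the pivot is 155.4 / 113.7 = 1.37 m.
That puts it at 1.95 + 1.37 = 3.32 m from the right end.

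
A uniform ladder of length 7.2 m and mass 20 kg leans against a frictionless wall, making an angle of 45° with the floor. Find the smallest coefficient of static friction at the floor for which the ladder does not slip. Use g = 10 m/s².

μ_min ≈ 0.5

Choose the foot of the ladder as the axis so the floor normal and friction both act there and drop out.
Ladder weight 20×10 = 200 N acts at 3.6 m along the ladder; its horizontal arm is 3.6·cos45° = 2.546 m → τ = 509.2 N·m clockwise.
Wall normal N acts horizontally at the top; its moment arm is the height L sinθ = 7.2·sin45° = 5.091 m, counterclockwise.
Balancing moments: N × 5.091 = 509.2, giving N = 100 N.
ΣFx = 0 ⇒ f = N_wall = 100 N. ΣFy = 0 ⇒ N_floor = 200 N.
μ_min = f / N_floor = 100 / 200 = 0.5.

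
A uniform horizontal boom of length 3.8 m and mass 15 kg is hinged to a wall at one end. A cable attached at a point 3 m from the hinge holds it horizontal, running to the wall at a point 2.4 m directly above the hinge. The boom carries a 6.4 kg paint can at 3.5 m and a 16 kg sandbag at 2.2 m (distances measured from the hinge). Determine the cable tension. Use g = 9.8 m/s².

Choose the hinge as the axis so the unknown hinge reaction has zero arm there.
Beam weight: 15 × 9.8 = 147 N down at 1.9 m → arm 1.9 m, τ = 147 × 1.9 = 279.3 N·m clockwise.
Paint can: 6.4 × 9.8 = 62.72 N down at 3.5 m → arm 3.5 m, τ = 62.72 × 3.5 = 219.5 N·m clockwise.
Sandbag: 16 × 9.8 = 156.8 N down at 2.2 m → arm 2.2 m, τ = 156.8 × 2.2 = 345 N·m clockwise.
Total clockwise load moment = 843.8 N·m.
The cable tension T acts at 3 m; only its component perpendicular to the boom, T sinθ, produces torque. sinθ = h/√(h²+d²) = 2.4/√(2.4²+3²) = 0.6247.
Balancing moments: T × 3 × 0.6247 = 843.8, giving T = 843.8 / 1.874 = 450 N.

T ≈ 450 N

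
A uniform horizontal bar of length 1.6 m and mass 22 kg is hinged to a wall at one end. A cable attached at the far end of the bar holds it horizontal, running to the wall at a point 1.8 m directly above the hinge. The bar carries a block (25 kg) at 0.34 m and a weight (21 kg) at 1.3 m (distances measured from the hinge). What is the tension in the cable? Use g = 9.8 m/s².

T ≈ 438 N

Sum moments about the hinge (the unknown hinge reaction has zero arm there).
Beam weight: 22 × 9.8 = 215.6 N down at 0.8 m → arm 0.8 m, τ = 215.6 × 0.8 = 172.5 N·m clockwise.
Block: 25 × 9.8 = 245 N down at 0.34 m → arm 0.34 m, τ = 245 × 0.34 = 83.3 N·m clockwise.
Weight: 21 × 9.8 = 205.8 N down at 1.3 m → arm 1.3 m, τ = 205.8 × 1.3 = 267.5 N·m clockwise.
Total clockwise load moment = 523.3 N·m.
The cable tension T acts at 1.6 m; only its component perpendicular to the bar, T sinθ, produces torque. sinθ = h/√(h²+d²) = 1.8/√(1.8²+1.6²) = 0.7474.
Στ = 0 ⇒ T × 1.6 × 0.7474 = 523.3 ⇒ T = 523.3 / 1.196 = 438 N.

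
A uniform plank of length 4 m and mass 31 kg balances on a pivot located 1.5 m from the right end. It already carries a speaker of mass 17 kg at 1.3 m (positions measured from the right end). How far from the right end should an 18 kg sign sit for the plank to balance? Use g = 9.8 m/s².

Take moments about the pivot (at 1.5 m from the right end).
Beam weight: 31 × 9.8 = 303.8 N down at 2 m → arm 0.5 m, τ = 303.8 × 0.5 = 151.9 N·m counterclockwise.
Speaker: 17 × 9.8 = 166.6 N down at 1.3 m → arm 0.2 m, τ = 166.6 × 0.2 = 33.32 N·m clockwise.
Net moment of existing loads = 118.6 N·m counterclockwise.
The sign weighs 18 × 9.8 = 176.4 N and must supply an equal clockwise moment, so its lever arm about the pivot is 118.6 / 176.4 = 0.672 m.
That puts it at 1.5 − 0.672 = 0.828 m from the right end.

x ≈ 0.828 m from the right end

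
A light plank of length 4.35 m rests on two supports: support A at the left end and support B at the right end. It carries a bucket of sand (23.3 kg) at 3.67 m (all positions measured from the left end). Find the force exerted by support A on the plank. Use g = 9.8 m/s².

R_A ≈ 35.7 N

Sum moments about support B (its reaction then has zero moment arm).
Bucket of sand: 23.3 × 9.8 = 228.3 N down at 3.67 m → arm 0.68 m, τ = 228.3 × 0.68 = 155.2 N·m counterclockwise.
Net load moment about support B = 155.2 N·m counterclockwise.
Reaction R at support A is upward at 0 m, arm 4.35 m → moment R × 4.35 clockwise.
Στ = 0 ⇒ R × 4.35 = 155.2 ⇒ R = 35.7 N.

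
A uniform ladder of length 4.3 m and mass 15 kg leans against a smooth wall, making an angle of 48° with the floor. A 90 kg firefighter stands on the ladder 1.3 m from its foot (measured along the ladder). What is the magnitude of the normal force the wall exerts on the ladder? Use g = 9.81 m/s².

Choose the foot of the ladder as the axis so the floor normal and friction both act there and drop out.
Ladder weight 15×9.81 = 147.2 N acts at 2.15 m along the ladder; its horizontal arm is 2.15·cos48° = 1.439 m → τ = 211.8 N·m clockwise.
Firefighter: 90×9.81 = 882.9 N at 1.3 m → arm 0.8699 m → τ = 768 N·m clockwise.
Wall normal N acts horizontally at the top; its moment arm is the height L sinθ = 4.3·sin48° = 3.196 m, counterclockwise.
Στ = 0 ⇒ N × 3.196 = 979.8 ⇒ N = 307 N.

N_wall ≈ 307 N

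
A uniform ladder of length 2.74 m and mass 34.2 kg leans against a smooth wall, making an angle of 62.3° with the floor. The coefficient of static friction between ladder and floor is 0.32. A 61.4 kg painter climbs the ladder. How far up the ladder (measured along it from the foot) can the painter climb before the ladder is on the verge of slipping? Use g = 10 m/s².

d ≈ 1.84 m

Taking torques about the foot of the ladder:
Ladder weight 34.2×10 = 342 N acts at 1.37 m along the ladder; its horizontal arm is 1.37·cos62.3° = 0.6368 m → τ = 217.8 N·m clockwise.
Painter weight 61.4×10 = 614 N at distance d → arm d·cos62.3° → τ = 614·d·0.4648 clockwise.
Wall normal N at the top has arm L sinθ = 2.426 m counterclockwise, so Στ = 0 gives N·2.426 = 217.8 + 285.4·d.
ΣFy = 0 ⇒ N_floor = 956 N, so the maximum friction is μ_s·N_floor = 0.32×956 = 305.9 N. ΣFx = 0 ⇒ N_wall = f, so at the slipping point N = 305.9 N.
Substituting: 305.9×2.426 = 217.8 + 285.4·d ⇒ d = (742.1 − 217.8) / 285.4 = 1.84 m.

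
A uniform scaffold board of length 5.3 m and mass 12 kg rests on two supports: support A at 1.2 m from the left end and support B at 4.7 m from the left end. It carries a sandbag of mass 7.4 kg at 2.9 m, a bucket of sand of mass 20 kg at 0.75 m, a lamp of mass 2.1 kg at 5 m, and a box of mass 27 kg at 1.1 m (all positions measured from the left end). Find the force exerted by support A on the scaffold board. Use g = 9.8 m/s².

Taking torques about support B:
Beam weight: 12 × 9.8 = 117.6 N down at 2.65 m → arm 2.05 m, τ = 117.6 × 2.05 = 241.1 N·m counterclockwise.
Sandbag: 7.4 × 9.8 = 72.52 N down at 2.9 m → arm 1.8 m, τ = 72.52 × 1.8 = 130.5 N·m counterclockwise.
Bucket of sand: 20 × 9.8 = 196 N down at 0.75 m → arm 3.95 m, τ = 196 × 3.95 = 774.2 N·m counterclockwise.
Lamp: 2.1 × 9.8 = 20.58 N down at 5 m → arm 0.3 m, τ = 20.58 × 0.3 = 6.174 N·m clockwise.
Box: 27 × 9.8 = 264.6 N down at 1.1 m → arm 3.6 m, τ = 264.6 × 3.6 = 952.6 N·m counterclockwise.
Net load moment about support B = 2092 N·m counterclockwise.
Reaction R at support A is upward at 1.2 m, arm 3.5 m → moment R × 3.5 clockwise.
Στ = 0 ⇒ R × 3.5 = 2092 ⇒ R = 598 N.

R_A ≈ 598 N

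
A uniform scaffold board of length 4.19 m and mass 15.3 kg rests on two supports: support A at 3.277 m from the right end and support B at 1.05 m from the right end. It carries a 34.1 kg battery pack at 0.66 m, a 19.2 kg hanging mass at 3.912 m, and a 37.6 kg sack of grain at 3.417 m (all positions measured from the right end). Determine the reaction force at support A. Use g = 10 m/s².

Choose support B as the axis so its reaction then has zero moment arm.
Beam weight: 15.3 × 10 = 153 N down at 2.095 m → arm 1.045 m, τ = 153 × 1.045 = 159.9 N·m counterclockwise.
Battery pack: 34.1 × 10 = 341 N down at 0.66 m → arm 0.39 m, τ = 341 × 0.39 = 133 N·m clockwise.
Hanging mass: 19.2 × 10 = 192 N down at 3.912 m → arm 2.862 m, τ = 192 × 2.862 = 549.5 N·m counterclockwise.
Sack of grain: 37.6 × 10 = 376 N down at 3.417 m → arm 2.367 m, τ = 376 × 2.367 = 890 N·m counterclockwise.
Net load moment about support B = 1466 N·m counterclockwise.
Reaction R at support A is upward at 3.277 m, arm 2.227 m → moment R × 2.227 clockwise.
Setting net torque to zero: R × 2.227 = 1466 → R = 658 N.

R_A ≈ 658 N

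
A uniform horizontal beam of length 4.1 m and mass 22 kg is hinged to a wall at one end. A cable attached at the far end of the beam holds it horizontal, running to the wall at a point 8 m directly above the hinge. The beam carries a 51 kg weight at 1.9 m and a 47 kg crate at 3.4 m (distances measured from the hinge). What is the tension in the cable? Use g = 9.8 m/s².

Sum moments about the hinge (the unknown hinge reaction has zero arm there).
Beam weight: 22 × 9.8 = 215.6 N down at 2.05 m → arm 2.05 m, τ = 215.6 × 2.05 = 442 N·m clockwise.
Weight: 51 × 9.8 = 499.8 N down at 1.9 m → arm 1.9 m, τ = 499.8 × 1.9 = 949.6 N·m clockwise.
Crate: 47 × 9.8 = 460.6 N down at 3.4 m → arm 3.4 m, τ = 460.6 × 3.4 = 1566 N·m clockwise.
Total clockwise load moment = 2958 N·m.
The cable tension T acts at 4.1 m; only its component perpendicular to the beam, T sinθ, produces torque. sinθ = h/√(h²+d²) = 8/√(8²+4.1²) = 0.8899.
For rotational equilibrium, T × 4.1 × 0.8899 = 2958, so T = 2958 / 3.649 = 811 N.

T ≈ 811 N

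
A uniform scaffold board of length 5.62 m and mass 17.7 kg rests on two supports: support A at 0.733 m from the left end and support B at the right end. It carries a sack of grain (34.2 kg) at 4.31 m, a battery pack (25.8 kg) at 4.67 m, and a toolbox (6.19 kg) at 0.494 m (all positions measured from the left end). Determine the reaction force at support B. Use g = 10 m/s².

Choose support A as the axis so its reaction then has zero moment arm.
Beam weight: 17.7 × 10 = 177 N down at 2.81 m → arm 2.077 m, τ = 177 × 2.077 = 367.6 N·m clockwise.
Sack of grain: 34.2 × 10 = 342 N down at 4.31 m → arm 3.577 m, τ = 342 × 3.577 = 1223 N·m clockwise.
Battery pack: 25.8 × 10 = 258 N down at 4.67 m → arm 3.937 m, τ = 258 × 3.937 = 1016 N·m clockwise.
Toolbox: 6.19 × 10 = 61.9 N down at 0.494 m → arm 0.239 m, τ = 61.9 × 0.239 = 14.79 N·m counterclockwise.
Net load moment about support A = 2592 N·m clockwise.
Reaction R at support B is upward at 5.62 m, arm 4.887 m → moment R × 4.887 counterclockwise.
Balancing moments: R × 4.887 = 2592, giving R = 530 N.

R_B ≈ 530 N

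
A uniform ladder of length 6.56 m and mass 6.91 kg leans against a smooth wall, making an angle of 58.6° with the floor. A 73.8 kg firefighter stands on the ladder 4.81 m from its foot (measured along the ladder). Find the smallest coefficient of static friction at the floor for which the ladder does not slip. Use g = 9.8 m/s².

Choose the foot of the ladder as the axis so the floor normal and friction both act there and drop out.
Ladder weight 6.91×9.8 = 67.72 N acts at 3.28 m along the ladder; its horizontal arm is 3.28·cos58.6° = 1.709 m → τ = 115.7 N·m clockwise.
Firefighter: 73.8×9.8 = 723.2 N at 4.81 m → arm 2.506 m → τ = 1812 N·m clockwise.
Wall normal N acts horizontally at the top; its moment arm is the height L sinθ = 6.56·sin58.6° = 5.599 m, counterclockwise.
Balancing moments: N × 5.599 = 1928, giving N = 344.3 N.
ΣFx = 0 ⇒ f = N_wall = 344.3 N. ΣFy = 0 ⇒ N_floor = 790.9 N.
μ_min = f / N_floor = 344.3 / 790.9 = 0.435.

μ_min ≈ 0.435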